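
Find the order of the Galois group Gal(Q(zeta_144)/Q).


|Gal(Q(zeta_144)/Q)| = phi(144)
= 48

48


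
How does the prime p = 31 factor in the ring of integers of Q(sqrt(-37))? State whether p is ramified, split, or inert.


K = Q(sqrt(-37)). Since d mod 4 = 3, disc(K) = -148.
Check p | disc: -148 mod 31 = 7.
p does not divide disc. Compute Legendre symbol (d/p):
25^((31-1)/2) mod 31 = 1
(d/p) = 1, so p splits: (p) = P*P' with e=1, f=1, g=2.
Therefore p is split.

split


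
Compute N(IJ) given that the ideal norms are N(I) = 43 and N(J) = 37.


N(IJ) = N(I) * N(J)
= 43 * 37
= 1591

1591


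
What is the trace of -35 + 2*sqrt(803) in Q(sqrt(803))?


Tr(a + b*sqrt(d)) = (a + b*sqrt(d)) + (a - b*sqrt(d)) = 2a
= 2 * (-35)
= -70

-70


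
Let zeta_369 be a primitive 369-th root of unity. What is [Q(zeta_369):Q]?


The degree equals Euler's totient phi(369).
369 = 3^2 * 41
phi(369) = 240

240


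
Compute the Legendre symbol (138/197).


p = 197 is prime, so compute (138/197) with the reciprocity algorithm (Jacobi-symbol steps: pull out 2s via (2/n), flip via reciprocity, reduce):
  pull out 2: (2/197) = -1  (since 197 mod 8 = 5)
  reciprocity: (69/197) -> +(197/69)
  reduce: (59/69)
  reciprocity: (59/69) -> +(69/59)
  reduce: (10/59)
  pull out 2: (2/59) = -1  (since 59 mod 8 = 3)
  reciprocity: (5/59) -> +(59/5)
  reduce: (4/5)
  pull out 2: (2/5) = -1  (since 5 mod 8 = 5)
  pull out 2: (2/5) = -1  (since 5 mod 8 = 5)
  (1/5) = 1
Product of signs = 1
(138/197) = 1

1


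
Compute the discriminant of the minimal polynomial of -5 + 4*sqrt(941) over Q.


The element -5 + 4*sqrt(941) has minimal polynomial:
x^2 + 10*x - 15031
Discriminant = (10)^2 - 4*(-15031)
= 100 + 60124
= 60224

60224


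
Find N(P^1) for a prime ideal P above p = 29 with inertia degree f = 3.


N(P^a) = p^(a*f)
= 29^(1*3)
= 29^3
= 24389

24389


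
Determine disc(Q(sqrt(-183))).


For K = Q(sqrt(d)) with d squarefree: disc(K) = d if d = 1 mod 4, and disc(K) = 4d if d = 2 or 3 mod 4.
Here d = -183, and d mod 4 = 1.
d = 1 mod 4 (O_K = Z[(1+sqrt(d))/2]), so disc(K) = d = -183

-183


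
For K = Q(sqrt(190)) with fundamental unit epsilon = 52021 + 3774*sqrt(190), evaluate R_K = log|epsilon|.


epsilon = 52021 + 3774*sqrt(190)
= 104042.0000
R = ln(104042.0000)
= 11.5525

11.5525


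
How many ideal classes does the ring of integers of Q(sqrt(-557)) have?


K = Q(sqrt(-557)). d mod 4 = 3, so D = disc(K) = 4d = -2228
h(K) equals the number of primitive reduced positive-definite forms (a, b, c) = a*x^2 + b*x*y + c*y^2 with b^2 - 4ac = D,
where reduced means |b| <= a <= c, with b >= 0 whenever |b| = a or a = c, and primitive means gcd(a, b, c) = 1.
Reduced forces 3a^2 <= |D| = 2228, so 1 <= a <= 27; b must have the parity of D, and c = (b^2 - D)/(4a) must be an integer >= a.
Enumerate a = 1..27, b in [-a, a]:
  a=1: (1, 0, 557)  [1]
  a=2: (2, 2, 279)  [1]
  a=3: (3, -2, 186), (3, 2, 186)  [2]
  a=4..5: none
  a=6: (6, -2, 93), (6, 2, 93)  [2]
  a=7..8: none
  a=9: (9, -2, 62), (9, 2, 62)  [2]
  a=10: none
  a=11: (11, -4, 51), (11, 4, 51)  [2]
  a=12..16: none
  a=17: (17, -4, 33), (17, 4, 33)  [2]
  a=18: (18, -2, 31), (18, 2, 31)  [2]
  a=19..21: none
  a=22: (22, -18, 29), (22, 18, 29)  [2]
  a=23: (23, -16, 27), (23, 16, 27)  [2]
  a=24..27: none
Total reduced forms: 1 + 1 + 2 + 2 + 2 + 2 + 2 + 2 + 2 + 2 = 18
h = 18

18


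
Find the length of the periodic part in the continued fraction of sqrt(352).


Run the CF algorithm for sqrt(352).
a_0 = floor(sqrt(352)) = 18; set m_0=0, q_0=1.
Recurrence: m' = q*a - m,  q' = (d - m'^2)/q,  a' = floor((a_0 + m')/q').
  step 1: m=18, q=28, a=1
  step 2: m=10, q=9, a=3
  step 3: m=17, q=7, a=5
  step 4: m=18, q=4, a=9
  step 5: m=18, q=7, a=5
  step 6: m=17, q=9, a=3
  step 7: m=10, q=28, a=1
  step 8: m=18, q=1, a=36
a_8 = 2*a_0 = 36, so the period closes here.
sqrt(352) = [18; 1, 3, 5, 9, 5, 3, 1, 36]
Period length = 8

8


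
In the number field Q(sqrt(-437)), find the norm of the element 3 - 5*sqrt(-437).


N(a + b*sqrt(d)) = a^2 - d*b^2
= (3)^2 - (-437)*(-5)^2
= 9 + 10925
= 10934

10934


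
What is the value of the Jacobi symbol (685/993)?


Compute (685/993) via quadratic reciprocity:
  reciprocity: (685/993) -> +(993/685)
  reduce: (308/685)
  pull out 2: (2/685) = -1  (since 685 mod 8 = 5)
  pull out 2: (2/685) = -1  (since 685 mod 8 = 5)
  reciprocity: (77/685) -> +(685/77)
  reduce: (69/77)
  reciprocity: (69/77) -> +(77/69)
  reduce: (8/69)
  pull out 2: (2/69) = -1  (since 69 mod 8 = 5)
  pull out 2: (2/69) = -1  (since 69 mod 8 = 5)
  pull out 2: (2/69) = -1  (since 69 mod 8 = 5)
  (1/69) = 1
Product of signs = -1

-1


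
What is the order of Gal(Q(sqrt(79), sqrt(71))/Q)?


The 2 square roots of distinct primes are multiplicatively independent over Q,
so [K:Q] = 2^2 and Gal(K/Q) is isomorphic to (Z/2Z)^2.
|Gal| = 2^2 = 4

4


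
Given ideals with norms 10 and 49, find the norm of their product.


N(IJ) = N(I) * N(J)
= 10 * 49
= 490

490


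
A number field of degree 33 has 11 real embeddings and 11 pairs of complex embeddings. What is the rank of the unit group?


By Dirichlet's unit theorem:
rank = r1 + r2 - 1
= 11 + 11 - 1
= 21

21


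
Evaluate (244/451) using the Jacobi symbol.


Compute (244/451) via quadratic reciprocity:
  pull out 2: (2/451) = -1  (since 451 mod 8 = 3)
  pull out 2: (2/451) = -1  (since 451 mod 8 = 3)
  reciprocity: (61/451) -> +(451/61)
  reduce: (24/61)
  pull out 2: (2/61) = -1  (since 61 mod 8 = 5)
  pull out 2: (2/61) = -1  (since 61 mod 8 = 5)
  pull out 2: (2/61) = -1  (since 61 mod 8 = 5)
  reciprocity: (3/61) -> +(61/3)
  reduce: (1/3)
  (1/3) = 1
Product of signs = -1

-1


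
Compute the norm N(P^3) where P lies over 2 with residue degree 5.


N(P^a) = p^(a*f)
= 2^(3*5)
= 2^15
= 32768

32768


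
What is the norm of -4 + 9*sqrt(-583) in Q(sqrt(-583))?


N(a + b*sqrt(d)) = a^2 - d*b^2
= (-4)^2 - (-583)*(9)^2
= 16 + 47223
= 47239

47239


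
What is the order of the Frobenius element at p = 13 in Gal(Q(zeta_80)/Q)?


The Frobenius at p in Gal(Q(zeta_n)/Q) = (Z/nZ)* is the class of p, so its order is ord_80(13), the smallest k >= 1 with 13^k = 1 mod 80.
n = 80 = 2^4 * 5, phi(80) = 32; the order divides phi(n).
Divisors of 32: 1, 2, 4, 8, 16, 32
Repeated squaring mod 80: 13^1 = 13, 13^2 = 9, 13^4 = 1, 13^8 = 1, 13^16 = 1, 13^32 = 1
Test divisors in increasing order:
  k=1: 13^1 = 13 mod 80
  k=2: 13^2 = 9 mod 80
  k=4: 13^4 = 1 mod 80  <- first divisor giving 1
Order = 4

4


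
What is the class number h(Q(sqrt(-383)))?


K = Q(sqrt(-383)). d mod 4 = 1, so D = disc(K) = d = -383
h(K) equals the number of primitive reduced positive-definite forms (a, b, c) = a*x^2 + b*x*y + c*y^2 with b^2 - 4ac = D,
where reduced means |b| <= a <= c, with b >= 0 whenever |b| = a or a = c, and primitive means gcd(a, b, c) = 1.
Reduced forces 3a^2 <= |D| = 383, so 1 <= a <= 11; b must have the parity of D, and c = (b^2 - D)/(4a) must be an integer >= a.
Enumerate a = 1..11, b in [-a, a]:
  a=1: (1, 1, 96)  [1]
  a=2: (2, -1, 48), (2, 1, 48)  [2]
  a=3: (3, -1, 32), (3, 1, 32)  [2]
  a=4: (4, -1, 24), (4, 1, 24)  [2]
  a=5: none
  a=6: (6, -5, 17), (6, -1, 16), (6, 1, 16), (6, 5, 17)  [4]
  a=7: (7, -3, 14), (7, 3, 14)  [2]
  a=8: (8, -1, 12), (8, 1, 12)  [2]
  a=9: (9, -7, 12), (9, 7, 12)  [2]
  a=10..11: none
Total reduced forms: 1 + 2 + 2 + 2 + 4 + 2 + 2 + 2 = 17
h = 17

17


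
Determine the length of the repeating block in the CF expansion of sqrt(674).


Run the CF algorithm for sqrt(674).
a_0 = floor(sqrt(674)) = 25; set m_0=0, q_0=1.
Recurrence: m' = q*a - m,  q' = (d - m'^2)/q,  a' = floor((a_0 + m')/q').
  step 1: m=25, q=49, a=1
  step 2: m=24, q=2, a=24
  step 3: m=24, q=49, a=1
  step 4: m=25, q=1, a=50
a_4 = 2*a_0 = 50, so the period closes here.
sqrt(674) = [25; 1, 24, 1, 50]
Period length = 4

4


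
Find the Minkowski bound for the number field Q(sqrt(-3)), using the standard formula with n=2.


d = -3, d mod 4 = 1, so disc(K) = d = -3; |disc(K)| = 3
Imaginary quadratic field, so n = 2, s = r2 = 1, r1 = 0
M = (n!/n^n) * (4/pi)^s * sqrt(|disc(K)|) = (2!/2^2) * (4/pi)^1 * sqrt(3)
= 0.5 * 1.273240 * 1.732051
= 1.1027

1.1027


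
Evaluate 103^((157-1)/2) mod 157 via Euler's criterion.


p = 157 is prime and the exponent is (p-1)/2 = 78, so by Euler's criterion 103^78 = (103/157) = +1 or -1 mod 157.
Compute by square-and-multiply:
  78 = 64 + 8 + 4 + 2 (binary 1001110)
  Repeated squaring mod 157: 103^1 = 103, 103^2 = 90, 103^4 = 93, 103^8 = 14, 103^16 = 39, 103^32 = 108, 103^64 = 46
  103^78 = 103^64 * 103^8 * 103^4 * 103^2 = 46 * 14 * 93 * 90 mod 157
    46 * 14 = 644 = 16 mod 157
    16 * 93 = 1488 = 75 mod 157
    75 * 90 = 6750 = 156 mod 157
  103^78 = 156 mod 157
Result 156 = p - 1 = -1 mod 157: 103 is a quadratic non-residue mod 157. As a residue in [0, p-1] the value is 156.
103^78 mod 157 = 156

156


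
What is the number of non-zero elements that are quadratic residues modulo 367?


For prime p, the number of non-zero quadratic residues is (p-1)/2.
= (367-1)/2
= 183

183


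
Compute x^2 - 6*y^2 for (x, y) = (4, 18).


x^2 - d*y^2
= 4^2 - 6*18^2
= 16 - 1944
= -1928

-1928


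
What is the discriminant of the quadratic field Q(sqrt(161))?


For K = Q(sqrt(d)) with d squarefree: disc(K) = d if d = 1 mod 4, and disc(K) = 4d if d = 2 or 3 mod 4.
Here d = 161, and d mod 4 = 1.
d = 1 mod 4 (O_K = Z[(1+sqrt(d))/2]), so disc(K) = d = 161

161


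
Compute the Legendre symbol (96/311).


p = 311 is prime, so compute (96/311) with the reciprocity algorithm (Jacobi-symbol steps: pull out 2s via (2/n), flip via reciprocity, reduce):
  pull out 2: (2/311) = +1  (since 311 mod 8 = 7)
  pull out 2: (2/311) = +1  (since 311 mod 8 = 7)
  pull out 2: (2/311) = +1  (since 311 mod 8 = 7)
  pull out 2: (2/311) = +1  (since 311 mod 8 = 7)
  pull out 2: (2/311) = +1  (since 311 mod 8 = 7)
  reciprocity: (3/311) -> -(311/3)
  reduce: (2/3)
  pull out 2: (2/3) = -1  (since 3 mod 8 = 3)
  (1/3) = 1
Product of signs = 1
(96/311) = 1

1


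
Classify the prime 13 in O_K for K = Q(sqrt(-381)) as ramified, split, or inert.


K = Q(sqrt(-381)). Since d mod 4 = 3, disc(K) = -1524.
Check p | disc: -1524 mod 13 = 10.
p does not divide disc. Compute Legendre symbol (d/p):
9^((13-1)/2) mod 13 = 1
(d/p) = 1, so p splits: (p) = P*P' with e=1, f=1, g=2.
Therefore p is split.

split


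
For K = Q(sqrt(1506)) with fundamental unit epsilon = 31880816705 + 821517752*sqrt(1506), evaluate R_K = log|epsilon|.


epsilon = 31880816705 + 821517752*sqrt(1506)
= 6.3762e+10
R = ln(6.3762e+10)
= 24.8784

24.8784


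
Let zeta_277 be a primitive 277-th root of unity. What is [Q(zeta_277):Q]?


The degree equals Euler's totient phi(277).
277 = 277
phi(277) = 276

276


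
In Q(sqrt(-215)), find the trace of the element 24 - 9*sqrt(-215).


Tr(a + b*sqrt(d)) = (a + b*sqrt(d)) + (a - b*sqrt(d)) = 2a
= 2 * (24)
= 48

48


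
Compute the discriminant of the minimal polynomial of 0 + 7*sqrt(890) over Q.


The element 0 + 7*sqrt(890) has minimal polynomial:
x^2 + 0*x - 43610
Discriminant = (0)^2 - 4*(-43610)
= 0 + 174440
= 174440

174440


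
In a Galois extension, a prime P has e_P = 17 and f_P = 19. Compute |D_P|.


|D_P| = e * f
= 17 * 19
= 323

323


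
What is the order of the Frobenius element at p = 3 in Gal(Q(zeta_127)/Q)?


The Frobenius at p in Gal(Q(zeta_n)/Q) = (Z/nZ)* is the class of p, so its order is ord_127(3), the smallest k >= 1 with 3^k = 1 mod 127.
n = 127 = 127, phi(127) = 126; the order divides phi(n).
Divisors of 126: 1, 2, 3, 6, 7, 9, 14, 18, 21, 42, 63, 126
Repeated squaring mod 127: 3^1 = 3, 3^2 = 9, 3^4 = 81, 3^8 = 84, 3^16 = 71, 3^32 = 88, 3^64 = 124
Test divisors in increasing order:
  k=1: 3^1 = 3 mod 127
  k=2: 3^2 = 9 mod 127
  k=3: 3^3 = 9 * 3 = 27 mod 127
  k=6: 3^6 = 81 * 9 = 94 mod 127
  k=7: 3^7 = 81 * 9 * 3 = 28 mod 127
  k=9: 3^9 = 84 * 3 = 125 mod 127
  k=14: 3^14 = 84 * 81 * 9 = 22 mod 127
  k=18: 3^18 = 71 * 9 = 4 mod 127
  k=21: 3^21 = 71 * 81 * 3 = 108 mod 127
  k=42: 3^42 = 88 * 84 * 9 = 107 mod 127
  k=63: 3^63 = 88 * 71 * 84 * 81 * 9 * 3 = 126 mod 127
  k=126: 3^126 = 124 * 88 * 71 * 84 * 81 * 9 = 1 mod 127  <- first divisor giving 1
Order = 126

126


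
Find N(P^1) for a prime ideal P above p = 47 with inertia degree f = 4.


N(P^a) = p^(a*f)
= 47^(1*4)
= 47^4
= 4879681

4879681


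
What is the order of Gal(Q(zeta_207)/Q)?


|Gal(Q(zeta_207)/Q)| = phi(207)
= 132

132


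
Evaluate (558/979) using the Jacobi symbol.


Compute (558/979) via quadratic reciprocity:
  pull out 2: (2/979) = -1  (since 979 mod 8 = 3)
  reciprocity: (279/979) -> -(979/279)
  reduce: (142/279)
  pull out 2: (2/279) = +1  (since 279 mod 8 = 7)
  reciprocity: (71/279) -> -(279/71)
  reduce: (66/71)
  pull out 2: (2/71) = +1  (since 71 mod 8 = 7)
  reciprocity: (33/71) -> +(71/33)
  reduce: (5/33)
  reciprocity: (5/33) -> +(33/5)
  reduce: (3/5)
  reciprocity: (3/5) -> +(5/3)
  reduce: (2/3)
  pull out 2: (2/3) = -1  (since 3 mod 8 = 3)
  (1/3) = 1
Product of signs = 1

1


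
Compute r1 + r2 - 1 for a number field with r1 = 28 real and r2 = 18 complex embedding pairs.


By Dirichlet's unit theorem:
rank = r1 + r2 - 1
= 28 + 18 - 1
= 45

45


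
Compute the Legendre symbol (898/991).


p = 991 is prime, so compute (898/991) with the reciprocity algorithm (Jacobi-symbol steps: pull out 2s via (2/n), flip via reciprocity, reduce):
  pull out 2: (2/991) = +1  (since 991 mod 8 = 7)
  reciprocity: (449/991) -> +(991/449)
  reduce: (93/449)
  reciprocity: (93/449) -> +(449/93)
  reduce: (77/93)
  reciprocity: (77/93) -> +(93/77)
  reduce: (16/77)
  pull out 2: (2/77) = -1  (since 77 mod 8 = 5)
  pull out 2: (2/77) = -1  (since 77 mod 8 = 5)
  pull out 2: (2/77) = -1  (since 77 mod 8 = 5)
  pull out 2: (2/77) = -1  (since 77 mod 8 = 5)
  (1/77) = 1
Product of signs = 1
(898/991) = 1

1


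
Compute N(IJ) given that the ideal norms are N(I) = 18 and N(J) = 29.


N(IJ) = N(I) * N(J)
= 18 * 29
= 522

522


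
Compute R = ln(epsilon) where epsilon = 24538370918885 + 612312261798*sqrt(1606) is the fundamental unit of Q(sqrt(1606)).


epsilon = 24538370918885 + 612312261798*sqrt(1606)
= 4.9077e+13
R = ln(4.9077e+13)
= 31.5244

31.5244


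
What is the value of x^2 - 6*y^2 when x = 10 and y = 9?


x^2 - d*y^2
= 10^2 - 6*9^2
= 100 - 486
= -386

-386


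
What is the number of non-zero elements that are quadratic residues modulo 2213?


For prime p, the number of non-zero quadratic residues is (p-1)/2.
= (2213-1)/2
= 1106

1106


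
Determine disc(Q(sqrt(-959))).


For K = Q(sqrt(d)) with d squarefree: disc(K) = d if d = 1 mod 4, and disc(K) = 4d if d = 2 or 3 mod 4.
Here d = -959, and d mod 4 = 1.
d = 1 mod 4 (O_K = Z[(1+sqrt(d))/2]), so disc(K) = d = -959

-959


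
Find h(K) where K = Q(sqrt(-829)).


K = Q(sqrt(-829)). d mod 4 = 3, so D = disc(K) = 4d = -3316
h(K) equals the number of primitive reduced positive-definite forms (a, b, c) = a*x^2 + b*x*y + c*y^2 with b^2 - 4ac = D,
where reduced means |b| <= a <= c, with b >= 0 whenever |b| = a or a = c, and primitive means gcd(a, b, c) = 1.
Reduced forces 3a^2 <= |D| = 3316, so 1 <= a <= 33; b must have the parity of D, and c = (b^2 - D)/(4a) must be an integer >= a.
Enumerate a = 1..33, b in [-a, a]:
  a=1: (1, 0, 829)  [1]
  a=2: (2, 2, 415)  [1]
  a=3..4: none
  a=5: (5, -2, 166), (5, 2, 166)  [2]
  a=6: none
  a=7: (7, -4, 119), (7, 4, 119)  [2]
  a=8..9: none
  a=10: (10, -2, 83), (10, 2, 83)  [2]
  a=11..12: none
  a=13: (13, -8, 65), (13, 8, 65)  [2]
  a=14: (14, -10, 61), (14, 10, 61)  [2]
  a=15..16: none
  a=17: (17, -4, 49), (17, 4, 49)  [2]
  a=18: none
  a=19: (19, -16, 47), (19, 16, 47)  [2]
  a=20..24: none
  a=25: (25, -22, 38), (25, 22, 38)  [2]
  a=26: (26, -18, 35), (26, 18, 35)  [2]
  a=27..30: none
  a=31: (31, -30, 34), (31, 30, 34)  [2]
  a=32..33: none
Total reduced forms: 1 + 1 + 2 + 2 + 2 + 2 + 2 + 2 + 2 + 2 + 2 + 2 = 22
h = 22

22


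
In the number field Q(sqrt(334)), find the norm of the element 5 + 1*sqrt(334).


N(a + b*sqrt(d)) = a^2 - d*b^2
= (5)^2 - (334)*(1)^2
= 25 - 334
= -309

-309


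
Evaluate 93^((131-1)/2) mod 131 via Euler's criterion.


p = 131 is prime and the exponent is (p-1)/2 = 65, so by Euler's criterion 93^65 = (93/131) = +1 or -1 mod 131.
Compute by square-and-multiply:
  65 = 64 + 1 (binary 1000001)
  Repeated squaring mod 131: 93^1 = 93, 93^2 = 3, 93^4 = 9, 93^8 = 81, 93^16 = 11, 93^32 = 121, 93^64 = 100
  93^65 = 93^64 * 93^1 = 100 * 93 mod 131
    100 * 93 = 9300 = 130 mod 131
  93^65 = 130 mod 131
Result 130 = p - 1 = -1 mod 131: 93 is a quadratic non-residue mod 131. As a residue in [0, p-1] the value is 130.
93^65 mod 131 = 130

130


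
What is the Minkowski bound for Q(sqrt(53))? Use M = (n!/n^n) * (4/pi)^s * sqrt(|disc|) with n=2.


d = 53, d mod 4 = 1, so disc(K) = d = 53; |disc(K)| = 53
Real quadratic field, so n = 2, s = r2 = 0, r1 = 2
M = (n!/n^n) * (4/pi)^s * sqrt(|disc(K)|) = (2!/2^2) * (4/pi)^0 * sqrt(53)
= 0.5 * 1.000000 * 7.280110
= 3.6401

3.6401


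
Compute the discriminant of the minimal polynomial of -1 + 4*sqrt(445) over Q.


The element -1 + 4*sqrt(445) has minimal polynomial:
x^2 + 2*x - 7119
Discriminant = (2)^2 - 4*(-7119)
= 4 + 28476
= 28480

28480


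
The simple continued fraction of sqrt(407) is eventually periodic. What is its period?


Run the CF algorithm for sqrt(407).
a_0 = floor(sqrt(407)) = 20; set m_0=0, q_0=1.
Recurrence: m' = q*a - m,  q' = (d - m'^2)/q,  a' = floor((a_0 + m')/q').
  step 1: m=20, q=7, a=5
  step 2: m=15, q=26, a=1
  step 3: m=11, q=11, a=2
  step 4: m=11, q=26, a=1
  step 5: m=15, q=7, a=5
  step 6: m=20, q=1, a=40
a_6 = 2*a_0 = 40, so the period closes here.
sqrt(407) = [20; 5, 1, 2, 1, 5, 40]
Period length = 6

6


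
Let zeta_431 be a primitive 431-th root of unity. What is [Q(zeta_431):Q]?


The degree equals Euler's totient phi(431).
431 = 431
phi(431) = 430

430


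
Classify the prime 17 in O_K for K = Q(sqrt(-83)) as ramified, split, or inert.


K = Q(sqrt(-83)). Since d mod 4 = 1, disc(K) = -83.
Check p | disc: -83 mod 17 = 2.
p does not divide disc. Compute Legendre symbol (d/p):
2^((17-1)/2) mod 17 = 1
(d/p) = 1, so p splits: (p) = P*P' with e=1, f=1, g=2.
Therefore p is split.

split


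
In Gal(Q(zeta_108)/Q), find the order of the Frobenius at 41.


The Frobenius at p in Gal(Q(zeta_n)/Q) = (Z/nZ)* is the class of p, so its order is ord_108(41), the smallest k >= 1 with 41^k = 1 mod 108.
n = 108 = 2^2 * 3^3, phi(108) = 36; the order divides phi(n).
Divisors of 36: 1, 2, 3, 4, 6, 9, 12, 18, 36
Repeated squaring mod 108: 41^1 = 41, 41^2 = 61, 41^4 = 49, 41^8 = 25, 41^16 = 85, 41^32 = 97
Test divisors in increasing order:
  k=1: 41^1 = 41 mod 108
  k=2: 41^2 = 61 mod 108
  k=3: 41^3 = 61 * 41 = 17 mod 108
  k=4: 41^4 = 49 mod 108
  k=6: 41^6 = 49 * 61 = 73 mod 108
  k=9: 41^9 = 25 * 41 = 53 mod 108
  k=12: 41^12 = 25 * 49 = 37 mod 108
  k=18: 41^18 = 85 * 61 = 1 mod 108  <- first divisor giving 1
Order = 18

18


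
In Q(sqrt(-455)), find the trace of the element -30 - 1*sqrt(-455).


Tr(a + b*sqrt(d)) = (a + b*sqrt(d)) + (a - b*sqrt(d)) = 2a
= 2 * (-30)
= -60

-60


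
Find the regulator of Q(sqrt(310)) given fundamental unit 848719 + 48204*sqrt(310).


epsilon = 848719 + 48204*sqrt(310)
= 1.6974e+06
R = ln(1.6974e+06)
= 14.3446

14.3446


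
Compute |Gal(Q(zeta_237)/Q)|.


|Gal(Q(zeta_237)/Q)| = phi(237)
= 156

156


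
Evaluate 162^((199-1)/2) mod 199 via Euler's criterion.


p = 199 is prime and the exponent is (p-1)/2 = 99, so by Euler's criterion 162^99 = (162/199) = +1 or -1 mod 199.
Compute by square-and-multiply:
  99 = 64 + 32 + 2 + 1 (binary 1100011)
  Repeated squaring mod 199: 162^1 = 162, 162^2 = 175, 162^4 = 178, 162^8 = 43, 162^16 = 58, 162^32 = 180, 162^64 = 162
  162^99 = 162^64 * 162^32 * 162^2 * 162^1 = 162 * 180 * 175 * 162 mod 199
    162 * 180 = 29160 = 106 mod 199
    106 * 175 = 18550 = 43 mod 199
    43 * 162 = 6966 = 1 mod 199
  162^99 = 1 mod 199
Result 1: 162 is a quadratic residue mod 199.
162^99 mod 199 = 1

1


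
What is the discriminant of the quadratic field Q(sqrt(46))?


For K = Q(sqrt(d)) with d squarefree: disc(K) = d if d = 1 mod 4, and disc(K) = 4d if d = 2 or 3 mod 4.
Here d = 46, and d mod 4 = 2.
d = 2 mod 4, not 1 (O_K = Z[sqrt(d)]), so disc(K) = 4d = 4 * (46) = 184

184


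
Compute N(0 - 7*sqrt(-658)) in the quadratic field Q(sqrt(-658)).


N(a + b*sqrt(d)) = a^2 - d*b^2
= (0)^2 - (-658)*(-7)^2
= 0 + 32242
= 32242

32242


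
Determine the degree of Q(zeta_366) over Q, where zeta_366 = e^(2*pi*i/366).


The degree equals Euler's totient phi(366).
366 = 2 * 3 * 61
phi(366) = 120

120


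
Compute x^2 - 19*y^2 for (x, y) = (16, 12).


x^2 - d*y^2
= 16^2 - 19*12^2
= 256 - 2736
= -2480

-2480


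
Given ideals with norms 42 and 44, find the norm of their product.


N(IJ) = N(I) * N(J)
= 42 * 44
= 1848

1848


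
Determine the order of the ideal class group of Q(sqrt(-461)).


K = Q(sqrt(-461)). d mod 4 = 3, so D = disc(K) = 4d = -1844
h(K) equals the number of primitive reduced positive-definite forms (a, b, c) = a*x^2 + b*x*y + c*y^2 with b^2 - 4ac = D,
where reduced means |b| <= a <= c, with b >= 0 whenever |b| = a or a = c, and primitive means gcd(a, b, c) = 1.
Reduced forces 3a^2 <= |D| = 1844, so 1 <= a <= 24; b must have the parity of D, and c = (b^2 - D)/(4a) must be an integer >= a.
Enumerate a = 1..24, b in [-a, a]:
  a=1: (1, 0, 461)  [1]
  a=2: (2, 2, 231)  [1]
  a=3: (3, -2, 154), (3, 2, 154)  [2]
  a=4: none
  a=5: (5, -4, 93), (5, 4, 93)  [2]
  a=6: (6, -2, 77), (6, 2, 77)  [2]
  a=7: (7, -2, 66), (7, 2, 66)  [2]
  a=8: none
  a=9: (9, -8, 53), (9, 8, 53)  [2]
  a=10: (10, -6, 47), (10, 6, 47)  [2]
  a=11: (11, -2, 42), (11, 2, 42)  [2]
  a=12..13: none
  a=14: (14, -2, 33), (14, 2, 33)  [2]
  a=15: (15, -14, 34), (15, -4, 31), (15, 4, 31), (15, 14, 34)  [4]
  a=16: none
  a=17: (17, -14, 30), (17, 14, 30)  [2]
  a=18: (18, -10, 27), (18, 10, 27)  [2]
  a=19..20: none
  a=21: (21, -16, 25), (21, -2, 22), (21, 2, 22), (21, 16, 25)  [4]
  a=22..24: none
Total reduced forms: 1 + 1 + 2 + 2 + 2 + 2 + 2 + 2 + 2 + 2 + 4 + 2 + 2 + 4 = 30
h = 30

30


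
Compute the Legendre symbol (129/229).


p = 229 is prime, so compute (129/229) with the reciprocity algorithm (Jacobi-symbol steps: pull out 2s via (2/n), flip via reciprocity, reduce):
  reciprocity: (129/229) -> +(229/129)
  reduce: (100/129)
  pull out 2: (2/129) = +1  (since 129 mod 8 = 1)
  pull out 2: (2/129) = +1  (since 129 mod 8 = 1)
  reciprocity: (25/129) -> +(129/25)
  reduce: (4/25)
  pull out 2: (2/25) = +1  (since 25 mod 8 = 1)
  pull out 2: (2/25) = +1  (since 25 mod 8 = 1)
  (1/25) = 1
Product of signs = 1
(129/229) = 1

1


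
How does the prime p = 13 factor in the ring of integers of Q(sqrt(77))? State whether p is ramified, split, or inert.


K = Q(sqrt(77)). Since d mod 4 = 1, disc(K) = 77.
Check p | disc: 77 mod 13 = 12.
p does not divide disc. Compute Legendre symbol (d/p):
12^((13-1)/2) mod 13 = 1
(d/p) = 1, so p splits: (p) = P*P' with e=1, f=1, g=2.
Therefore p is split.

split


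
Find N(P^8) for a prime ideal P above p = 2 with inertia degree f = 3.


N(P^a) = p^(a*f)
= 2^(8*3)
= 2^24
= 16777216

16777216


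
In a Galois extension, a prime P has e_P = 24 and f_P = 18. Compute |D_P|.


|D_P| = e * f
= 24 * 18
= 432

432


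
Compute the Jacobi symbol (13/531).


Compute (13/531) via quadratic reciprocity:
  reciprocity: (13/531) -> +(531/13)
  reduce: (11/13)
  reciprocity: (11/13) -> +(13/11)
  reduce: (2/11)
  pull out 2: (2/11) = -1  (since 11 mod 8 = 3)
  (1/11) = 1
Product of signs = -1

-1


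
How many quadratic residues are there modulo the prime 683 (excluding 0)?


For prime p, the number of non-zero quadratic residues is (p-1)/2.
= (683-1)/2
= 341

341


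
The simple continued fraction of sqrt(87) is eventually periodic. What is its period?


Run the CF algorithm for sqrt(87).
a_0 = floor(sqrt(87)) = 9; set m_0=0, q_0=1.
Recurrence: m' = q*a - m,  q' = (d - m'^2)/q,  a' = floor((a_0 + m')/q').
  step 1: m=9, q=6, a=3
  step 2: m=9, q=1, a=18
a_2 = 2*a_0 = 18, so the period closes here.
sqrt(87) = [9; 3, 18]
Period length = 2

2


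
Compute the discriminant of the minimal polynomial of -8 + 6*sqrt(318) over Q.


The element -8 + 6*sqrt(318) has minimal polynomial:
x^2 + 16*x - 11384
Discriminant = (16)^2 - 4*(-11384)
= 256 + 45536
= 45792

45792


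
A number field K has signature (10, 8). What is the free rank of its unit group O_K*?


By Dirichlet's unit theorem:
rank = r1 + r2 - 1
= 10 + 8 - 1
= 17

17


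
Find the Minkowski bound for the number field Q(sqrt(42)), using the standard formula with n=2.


d = 42, d mod 4 = 2, so disc(K) = 4d = 168; |disc(K)| = 168
Real quadratic field, so n = 2, s = r2 = 0, r1 = 2
M = (n!/n^n) * (4/pi)^s * sqrt(|disc(K)|) = (2!/2^2) * (4/pi)^0 * sqrt(168)
= 0.5 * 1.000000 * 12.961481
= 6.4807

6.4807


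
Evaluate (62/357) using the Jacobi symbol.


Compute (62/357) via quadratic reciprocity:
  pull out 2: (2/357) = -1  (since 357 mod 8 = 5)
  reciprocity: (31/357) -> +(357/31)
  reduce: (16/31)
  pull out 2: (2/31) = +1  (since 31 mod 8 = 7)
  pull out 2: (2/31) = +1  (since 31 mod 8 = 7)
  pull out 2: (2/31) = +1  (since 31 mod 8 = 7)
  pull out 2: (2/31) = +1  (since 31 mod 8 = 7)
  (1/31) = 1
Product of signs = -1

-1


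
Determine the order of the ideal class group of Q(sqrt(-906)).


K = Q(sqrt(-906)). d mod 4 = 2, so D = disc(K) = 4d = -3624
h(K) equals the number of primitive reduced positive-definite forms (a, b, c) = a*x^2 + b*x*y + c*y^2 with b^2 - 4ac = D,
where reduced means |b| <= a <= c, with b >= 0 whenever |b| = a or a = c, and primitive means gcd(a, b, c) = 1.
Reduced forces 3a^2 <= |D| = 3624, so 1 <= a <= 34; b must have the parity of D, and c = (b^2 - D)/(4a) must be an integer >= a.
Enumerate a = 1..34, b in [-a, a]:
  a=1: (1, 0, 906)  [1]
  a=2: (2, 0, 453)  [1]
  a=3: (3, 0, 302)  [1]
  a=4: none
  a=5: (5, -4, 182), (5, 4, 182)  [2]
  a=6: (6, 0, 151)  [1]
  a=7: (7, -4, 130), (7, 4, 130)  [2]
  a=8..9: none
  a=10: (10, -4, 91), (10, 4, 91)  [2]
  a=11..12: none
  a=13: (13, -4, 70), (13, 4, 70)  [2]
  a=14: (14, -4, 65), (14, 4, 65)  [2]
  a=15: (15, -6, 61), (15, 6, 61)  [2]
  a=16..18: none
  a=19: (19, -10, 49), (19, 10, 49)  [2]
  a=20: none
  a=21: (21, -18, 47), (21, 18, 47)  [2]
  a=22..24: none
  a=25: (25, -24, 42), (25, 24, 42)  [2]
  a=26: (26, -4, 35), (26, 4, 35)  [2]
  a=27..28: none
  a=29: (29, -28, 38), (29, 28, 38)  [2]
  a=30: (30, -24, 35), (30, 24, 35)  [2]
  a=31..34: none
Total reduced forms: 1 + 1 + 1 + 2 + 1 + 2 + 2 + 2 + 2 + 2 + 2 + 2 + 2 + 2 + 2 + 2 = 28
h = 28

28


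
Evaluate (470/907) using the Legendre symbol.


p = 907 is prime, so compute (470/907) with the reciprocity algorithm (Jacobi-symbol steps: pull out 2s via (2/n), flip via reciprocity, reduce):
  pull out 2: (2/907) = -1  (since 907 mod 8 = 3)
  reciprocity: (235/907) -> -(907/235)
  reduce: (202/235)
  pull out 2: (2/235) = -1  (since 235 mod 8 = 3)
  reciprocity: (101/235) -> +(235/101)
  reduce: (33/101)
  reciprocity: (33/101) -> +(101/33)
  reduce: (2/33)
  pull out 2: (2/33) = +1  (since 33 mod 8 = 1)
  (1/33) = 1
Product of signs = -1
(470/907) = -1

-1


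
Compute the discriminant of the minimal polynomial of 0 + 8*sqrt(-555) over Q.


The element 0 + 8*sqrt(-555) has minimal polynomial:
x^2 + 0*x + 35520
Discriminant = (0)^2 - 4*(35520)
= 0 - 142080
= -142080

-142080


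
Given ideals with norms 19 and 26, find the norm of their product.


N(IJ) = N(I) * N(J)
= 19 * 26
= 494

494


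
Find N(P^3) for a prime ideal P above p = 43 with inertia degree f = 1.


N(P^a) = p^(a*f)
= 43^(3*1)
= 43^3
= 79507

79507


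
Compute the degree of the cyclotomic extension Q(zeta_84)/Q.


The degree equals Euler's totient phi(84).
84 = 2^2 * 3 * 7
phi(84) = 24

24


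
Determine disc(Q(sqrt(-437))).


For K = Q(sqrt(d)) with d squarefree: disc(K) = d if d = 1 mod 4, and disc(K) = 4d if d = 2 or 3 mod 4.
Here d = -437, and d mod 4 = 3.
d = 3 mod 4, not 1 (O_K = Z[sqrt(d)]), so disc(K) = 4d = 4 * (-437) = -1748

-1748


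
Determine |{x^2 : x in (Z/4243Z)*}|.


For prime p, the number of non-zero quadratic residues is (p-1)/2.
= (4243-1)/2
= 2121

2121


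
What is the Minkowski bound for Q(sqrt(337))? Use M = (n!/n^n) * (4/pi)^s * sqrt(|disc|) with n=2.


d = 337, d mod 4 = 1, so disc(K) = d = 337; |disc(K)| = 337
Real quadratic field, so n = 2, s = r2 = 0, r1 = 2
M = (n!/n^n) * (4/pi)^s * sqrt(|disc(K)|) = (2!/2^2) * (4/pi)^0 * sqrt(337)
= 0.5 * 1.000000 * 18.357560
= 9.1788

9.1788


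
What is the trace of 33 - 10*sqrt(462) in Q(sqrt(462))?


Tr(a + b*sqrt(d)) = (a + b*sqrt(d)) + (a - b*sqrt(d)) = 2a
= 2 * (33)
= 66

66


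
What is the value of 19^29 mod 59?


p = 59 is prime and the exponent is (p-1)/2 = 29, so by Euler's criterion 19^29 = (19/59) = +1 or -1 mod 59.
Compute by square-and-multiply:
  29 = 16 + 8 + 4 + 1 (binary 11101)
  Repeated squaring mod 59: 19^1 = 19, 19^2 = 7, 19^4 = 49, 19^8 = 41, 19^16 = 29
  19^29 = 19^16 * 19^8 * 19^4 * 19^1 = 29 * 41 * 49 * 19 mod 59
    29 * 41 = 1189 = 9 mod 59
    9 * 49 = 441 = 28 mod 59
    28 * 19 = 532 = 1 mod 59
  19^29 = 1 mod 59
Result 1: 19 is a quadratic residue mod 59.
19^29 mod 59 = 1

1


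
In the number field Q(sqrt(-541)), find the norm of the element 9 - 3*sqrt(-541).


N(a + b*sqrt(d)) = a^2 - d*b^2
= (9)^2 - (-541)*(-3)^2
= 81 + 4869
= 4950

4950


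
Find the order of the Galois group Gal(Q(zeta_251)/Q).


|Gal(Q(zeta_251)/Q)| = phi(251)
= 250

250


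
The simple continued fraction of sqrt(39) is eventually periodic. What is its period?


Run the CF algorithm for sqrt(39).
a_0 = floor(sqrt(39)) = 6; set m_0=0, q_0=1.
Recurrence: m' = q*a - m,  q' = (d - m'^2)/q,  a' = floor((a_0 + m')/q').
  step 1: m=6, q=3, a=4
  step 2: m=6, q=1, a=12
a_2 = 2*a_0 = 12, so the period closes here.
sqrt(39) = [6; 4, 12]
Period length = 2

2


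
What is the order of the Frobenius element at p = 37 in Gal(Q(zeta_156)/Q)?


The Frobenius at p in Gal(Q(zeta_n)/Q) = (Z/nZ)* is the class of p, so its order is ord_156(37), the smallest k >= 1 with 37^k = 1 mod 156.
n = 156 = 2^2 * 3 * 13, phi(156) = 48; the order divides phi(n).
Divisors of 48: 1, 2, 3, 4, 6, 8, 12, 16, 24, 48
Repeated squaring mod 156: 37^1 = 37, 37^2 = 121, 37^4 = 133, 37^8 = 61, 37^16 = 133, 37^32 = 61
Test divisors in increasing order:
  k=1: 37^1 = 37 mod 156
  k=2: 37^2 = 121 mod 156
  k=3: 37^3 = 121 * 37 = 109 mod 156
  k=4: 37^4 = 133 mod 156
  k=6: 37^6 = 133 * 121 = 25 mod 156
  k=8: 37^8 = 61 mod 156
  k=12: 37^12 = 61 * 133 = 1 mod 156  <- first divisor giving 1
Order = 12

12


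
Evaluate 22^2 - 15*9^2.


x^2 - d*y^2
= 22^2 - 15*9^2
= 484 - 1215
= -731

-731


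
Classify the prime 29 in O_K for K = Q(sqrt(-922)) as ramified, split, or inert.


K = Q(sqrt(-922)). Since d mod 4 = 2, disc(K) = -3688.
Check p | disc: -3688 mod 29 = 24.
p does not divide disc. Compute Legendre symbol (d/p):
6^((29-1)/2) mod 29 = 1
(d/p) = 1, so p splits: (p) = P*P' with e=1, f=1, g=2.
Therefore p is split.

split


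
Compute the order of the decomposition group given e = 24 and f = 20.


|D_P| = e * f
= 24 * 20
= 480

480


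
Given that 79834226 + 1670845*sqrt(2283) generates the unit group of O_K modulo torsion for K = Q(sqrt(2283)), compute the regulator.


epsilon = 79834226 + 1670845*sqrt(2283)
= 1.5967e+08
R = ln(1.5967e+08)
= 18.8886

18.8886


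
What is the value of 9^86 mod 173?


p = 173 is prime and the exponent is (p-1)/2 = 86, so by Euler's criterion 9^86 = (9/173) = +1 or -1 mod 173.
Compute by square-and-multiply:
  86 = 64 + 16 + 4 + 2 (binary 1010110)
  Repeated squaring mod 173: 9^1 = 9, 9^2 = 81, 9^4 = 160, 9^8 = 169, 9^16 = 16, 9^32 = 83, 9^64 = 142
  9^86 = 9^64 * 9^16 * 9^4 * 9^2 = 142 * 16 * 160 * 81 mod 173
    142 * 16 = 2272 = 23 mod 173
    23 * 160 = 3680 = 47 mod 173
    47 * 81 = 3807 = 1 mod 173
  9^86 = 1 mod 173
Result 1: 9 is a quadratic residue mod 173.
9^86 mod 173 = 1

1


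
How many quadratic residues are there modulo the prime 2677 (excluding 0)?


For prime p, the number of non-zero quadratic residues is (p-1)/2.
= (2677-1)/2
= 1338

1338


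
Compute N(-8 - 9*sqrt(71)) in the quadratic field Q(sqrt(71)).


N(a + b*sqrt(d)) = a^2 - d*b^2
= (-8)^2 - (71)*(-9)^2
= 64 - 5751
= -5687

-5687


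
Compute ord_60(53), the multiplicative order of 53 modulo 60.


We want ord_60(53), the smallest k >= 1 with 53^k = 1 mod 60.
n = 60 = 2^2 * 3 * 5, phi(60) = 16; the order divides phi(n).
Divisors of 16: 1, 2, 4, 8, 16
Repeated squaring mod 60: 53^1 = 53, 53^2 = 49, 53^4 = 1, 53^8 = 1, 53^16 = 1
Test divisors in increasing order:
  k=1: 53^1 = 53 mod 60
  k=2: 53^2 = 49 mod 60
  k=4: 53^4 = 1 mod 60  <- first divisor giving 1
Order = 4

4


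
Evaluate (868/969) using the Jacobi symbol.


Compute (868/969) via quadratic reciprocity:
  pull out 2: (2/969) = +1  (since 969 mod 8 = 1)
  pull out 2: (2/969) = +1  (since 969 mod 8 = 1)
  reciprocity: (217/969) -> +(969/217)
  reduce: (101/217)
  reciprocity: (101/217) -> +(217/101)
  reduce: (15/101)
  reciprocity: (15/101) -> +(101/15)
  reduce: (11/15)
  reciprocity: (11/15) -> -(15/11)
  reduce: (4/11)
  pull out 2: (2/11) = -1  (since 11 mod 8 = 3)
  pull out 2: (2/11) = -1  (since 11 mod 8 = 3)
  (1/11) = 1
Product of signs = -1

-1


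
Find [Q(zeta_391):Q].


The degree equals Euler's totient phi(391).
391 = 17 * 23
phi(391) = 352

352


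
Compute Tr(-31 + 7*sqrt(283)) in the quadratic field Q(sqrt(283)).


Tr(a + b*sqrt(d)) = (a + b*sqrt(d)) + (a - b*sqrt(d)) = 2a
= 2 * (-31)
= -62

-62


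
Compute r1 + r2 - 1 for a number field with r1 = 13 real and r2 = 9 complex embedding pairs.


By Dirichlet's unit theorem:
rank = r1 + r2 - 1
= 13 + 9 - 1
= 21

21


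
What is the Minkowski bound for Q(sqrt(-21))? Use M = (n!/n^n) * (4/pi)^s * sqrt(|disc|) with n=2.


d = -21, d mod 4 = 3, so disc(K) = 4d = -84; |disc(K)| = 84
Imaginary quadratic field, so n = 2, s = r2 = 1, r1 = 0
M = (n!/n^n) * (4/pi)^s * sqrt(|disc(K)|) = (2!/2^2) * (4/pi)^1 * sqrt(84)
= 0.5 * 1.273240 * 9.165151
= 5.8347

5.8347


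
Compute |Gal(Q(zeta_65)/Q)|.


|Gal(Q(zeta_65)/Q)| = phi(65)
= 48

48


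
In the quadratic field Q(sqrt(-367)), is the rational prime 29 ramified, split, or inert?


K = Q(sqrt(-367)). Since d mod 4 = 1, disc(K) = -367.
Check p | disc: -367 mod 29 = 10.
p does not divide disc. Compute Legendre symbol (d/p):
10^((29-1)/2) mod 29 = -1
(d/p) = -1, so p is inert: (p) stays prime with e=1, f=2, g=1.
Therefore p is inert.

inert


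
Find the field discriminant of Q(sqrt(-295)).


For K = Q(sqrt(d)) with d squarefree: disc(K) = d if d = 1 mod 4, and disc(K) = 4d if d = 2 or 3 mod 4.
Here d = -295, and d mod 4 = 1.
d = 1 mod 4 (O_K = Z[(1+sqrt(d))/2]), so disc(K) = d = -295

-295


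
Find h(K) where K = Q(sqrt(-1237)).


K = Q(sqrt(-1237)). d mod 4 = 3, so D = disc(K) = 4d = -4948
h(K) equals the number of primitive reduced positive-definite forms (a, b, c) = a*x^2 + b*x*y + c*y^2 with b^2 - 4ac = D,
where reduced means |b| <= a <= c, with b >= 0 whenever |b| = a or a = c, and primitive means gcd(a, b, c) = 1.
Reduced forces 3a^2 <= |D| = 4948, so 1 <= a <= 40; b must have the parity of D, and c = (b^2 - D)/(4a) must be an integer >= a.
Enumerate a = 1..40, b in [-a, a]:
  a=1: (1, 0, 1237)  [1]
  a=2: (2, 2, 619)  [1]
  a=3..6: none
  a=7: (7, -6, 178), (7, 6, 178)  [2]
  a=8..13: none
  a=14: (14, -6, 89), (14, 6, 89)  [2]
  a=15..16: none
  a=17: (17, -4, 73), (17, 4, 73)  [2]
  a=18: none
  a=19: (19, -12, 67), (19, 12, 67)  [2]
  a=20..33: none
  a=34: (34, -30, 43), (34, 30, 43)  [2]
  a=35..36: none
  a=37: (37, -26, 38), (37, 26, 38)  [2]
  a=38..40: none
Total reduced forms: 1 + 1 + 2 + 2 + 2 + 2 + 2 + 2 = 14
h = 14

14


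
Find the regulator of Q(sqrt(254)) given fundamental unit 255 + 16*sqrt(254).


epsilon = 255 + 16*sqrt(254)
= 509.9980
R = ln(509.9980)
= 6.2344

6.2344


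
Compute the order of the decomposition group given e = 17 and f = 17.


|D_P| = e * f
= 17 * 17
= 289

289


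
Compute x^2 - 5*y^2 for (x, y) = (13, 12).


x^2 - d*y^2
= 13^2 - 5*12^2
= 169 - 720
= -551

-551


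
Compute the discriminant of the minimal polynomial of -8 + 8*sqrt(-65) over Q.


The element -8 + 8*sqrt(-65) has minimal polynomial:
x^2 + 16*x + 4224
Discriminant = (16)^2 - 4*(4224)
= 256 - 16896
= -16640

-16640


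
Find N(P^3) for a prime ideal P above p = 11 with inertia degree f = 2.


N(P^a) = p^(a*f)
= 11^(3*2)
= 11^6
= 1771561

1771561


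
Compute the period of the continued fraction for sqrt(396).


Run the CF algorithm for sqrt(396).
a_0 = floor(sqrt(396)) = 19; set m_0=0, q_0=1.
Recurrence: m' = q*a - m,  q' = (d - m'^2)/q,  a' = floor((a_0 + m')/q').
  step 1: m=19, q=35, a=1
  step 2: m=16, q=4, a=8
  step 3: m=16, q=35, a=1
  step 4: m=19, q=1, a=38
a_4 = 2*a_0 = 38, so the period closes here.
sqrt(396) = [19; 1, 8, 1, 38]
Period length = 4

4


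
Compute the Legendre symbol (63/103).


p = 103 is prime, so compute (63/103) with the reciprocity algorithm (Jacobi-symbol steps: pull out 2s via (2/n), flip via reciprocity, reduce):
  reciprocity: (63/103) -> -(103/63)
  reduce: (40/63)
  pull out 2: (2/63) = +1  (since 63 mod 8 = 7)
  pull out 2: (2/63) = +1  (since 63 mod 8 = 7)
  pull out 2: (2/63) = +1  (since 63 mod 8 = 7)
  reciprocity: (5/63) -> +(63/5)
  reduce: (3/5)
  reciprocity: (3/5) -> +(5/3)
  reduce: (2/3)
  pull out 2: (2/3) = -1  (since 3 mod 8 = 3)
  (1/3) = 1
Product of signs = 1
(63/103) = 1

1


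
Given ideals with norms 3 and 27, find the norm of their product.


N(IJ) = N(I) * N(J)
= 3 * 27
= 81

81


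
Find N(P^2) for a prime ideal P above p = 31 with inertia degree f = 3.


N(P^a) = p^(a*f)
= 31^(2*3)
= 31^6
= 887503681

887503681


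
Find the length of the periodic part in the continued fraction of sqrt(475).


Run the CF algorithm for sqrt(475).
a_0 = floor(sqrt(475)) = 21; set m_0=0, q_0=1.
Recurrence: m' = q*a - m,  q' = (d - m'^2)/q,  a' = floor((a_0 + m')/q').
  step 1: m=21, q=34, a=1
  step 2: m=13, q=9, a=3
  step 3: m=14, q=31, a=1
  step 4: m=17, q=6, a=6
  step 5: m=19, q=19, a=2
  step 6: m=19, q=6, a=6
  step 7: m=17, q=31, a=1
  step 8: m=14, q=9, a=3
  step 9: m=13, q=34, a=1
  step 10: m=21, q=1, a=42
a_10 = 2*a_0 = 42, so the period closes here.
sqrt(475) = [21; 1, 3, 1, 6, 2, 6, 1, 3, 1, 42]
Period length = 10

10


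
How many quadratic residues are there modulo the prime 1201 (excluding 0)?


For prime p, the number of non-zero quadratic residues is (p-1)/2.
= (1201-1)/2
= 600

600


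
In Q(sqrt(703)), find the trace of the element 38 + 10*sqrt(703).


Tr(a + b*sqrt(d)) = (a + b*sqrt(d)) + (a - b*sqrt(d)) = 2a
= 2 * (38)
= 76

76


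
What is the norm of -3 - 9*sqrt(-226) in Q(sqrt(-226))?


N(a + b*sqrt(d)) = a^2 - d*b^2
= (-3)^2 - (-226)*(-9)^2
= 9 + 18306
= 18315

18315


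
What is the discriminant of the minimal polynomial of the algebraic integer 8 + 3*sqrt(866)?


The element 8 + 3*sqrt(866) has minimal polynomial:
x^2 - 16*x - 7730
Discriminant = (-16)^2 - 4*(-7730)
= 256 + 30920
= 31176

31176


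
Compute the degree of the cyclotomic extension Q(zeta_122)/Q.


The degree equals Euler's totient phi(122).
122 = 2 * 61
phi(122) = 60

60


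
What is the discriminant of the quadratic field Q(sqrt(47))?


For K = Q(sqrt(d)) with d squarefree: disc(K) = d if d = 1 mod 4, and disc(K) = 4d if d = 2 or 3 mod 4.
Here d = 47, and d mod 4 = 3.
d = 3 mod 4, not 1 (O_K = Z[sqrt(d)]), so disc(K) = 4d = 4 * (47) = 188

188


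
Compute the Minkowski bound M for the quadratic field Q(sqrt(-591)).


d = -591, d mod 4 = 1, so disc(K) = d = -591; |disc(K)| = 591
Imaginary quadratic field, so n = 2, s = r2 = 1, r1 = 0
M = (n!/n^n) * (4/pi)^s * sqrt(|disc(K)|) = (2!/2^2) * (4/pi)^1 * sqrt(591)
= 0.5 * 1.273240 * 24.310492
= 15.4765

15.4765
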